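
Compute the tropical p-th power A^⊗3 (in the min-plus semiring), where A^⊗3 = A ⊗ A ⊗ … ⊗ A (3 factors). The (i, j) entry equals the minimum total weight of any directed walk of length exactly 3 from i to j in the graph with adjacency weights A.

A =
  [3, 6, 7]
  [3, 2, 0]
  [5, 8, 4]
A^⊗3 =
  [9, 10, 8]
  [7, 6, 4]
  [11, 12, 10]

Each entry (A^⊗3)_ij equals the minimum over all length-3 walks i = v_0 → v_1 → … → v_3 = j of Σ_t A[v_t][v_{t+1}]. For example, for (i, j) = (0, 2) we minimise over 9 possible intermediate vertex sequences; the minimum is 8, attained along the walk 0 → 1 → 1 → 2.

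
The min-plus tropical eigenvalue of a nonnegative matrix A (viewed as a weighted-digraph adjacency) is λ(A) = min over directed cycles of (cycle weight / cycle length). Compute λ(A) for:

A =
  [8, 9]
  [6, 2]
λ(A) = 2

Enumerate directed cycles and compute their means (weight / length). Sample:
  cycle 0 → 0: weight = 8, length = 1, mean = 8/1 ≈ 8.000
  cycle 1 → 1: weight = 2, length = 1, mean = 2/1 ≈ 2.000
  cycle 0 → 1 → 0: weight = 15, length = 2, mean = 15/2 ≈ 7.500
  cycle 1 → 0 → 1: weight = 15, length = 2, mean = 15/2 ≈ 7.500
Minimum mean = 2.000, attained e.g. along the cycle 1 → 1 with weight 2 and length 1. So λ(A) = 2/1 = 2.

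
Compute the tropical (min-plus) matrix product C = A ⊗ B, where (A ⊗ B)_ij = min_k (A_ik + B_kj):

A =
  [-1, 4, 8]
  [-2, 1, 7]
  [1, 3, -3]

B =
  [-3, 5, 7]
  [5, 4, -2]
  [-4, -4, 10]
A ⊗ B =
  [-4, 4, 2]
  [-5, 3, -1]
  [-7, -7, 1]

Apply the min-plus product entry-by-entry:
  C[0][0] = min over k of (A[0][0] + B[0][0] = -1 + -3 = -4, A[0][1] + B[1][0] = 4 + 5 = 9, A[0][2] + B[2][0] = 8 + -4 = 4) = -4 (attained at k = 0)
  C[0][1] = min over k of (A[0][0] + B[0][1] = -1 + 5 = 4, A[0][1] + B[1][1] = 4 + 4 = 8, A[0][2] + B[2][1] = 8 + -4 = 4) = 4 (attained at k = 0)
  C[0][2] = min over k of (A[0][0] + B[0][2] = -1 + 7 = 6, A[0][1] + B[1][2] = 4 + -2 = 2, A[0][2] + B[2][2] = 8 + 10 = 18) = 2 (attained at k = 1)
  C[1][0] = min over k of (A[1][0] + B[0][0] = -2 + -3 = -5, A[1][1] + B[1][0] = 1 + 5 = 6, A[1][2] + B[2][0] = 7 + -4 = 3) = -5 (attained at k = 0)
  C[1][1] = min over k of (A[1][0] + B[0][1] = -2 + 5 = 3, A[1][1] + B[1][1] = 1 + 4 = 5, A[1][2] + B[2][1] = 7 + -4 = 3) = 3 (attained at k = 0)
  C[1][2] = min over k of (A[1][0] + B[0][2] = -2 + 7 = 5, A[1][1] + B[1][2] = 1 + -2 = -1, A[1][2] + B[2][2] = 7 + 10 = 17) = -1 (attained at k = 1)
  C[2][0] = min over k of (A[2][0] + B[0][0] = 1 + -3 = -2, A[2][1] + B[1][0] = 3 + 5 = 8, A[2][2] + B[2][0] = -3 + -4 = -7) = -7 (attained at k = 2)
  C[2][1] = min over k of (A[2][0] + B[0][1] = 1 + 5 = 6, A[2][1] + B[1][1] = 3 + 4 = 7, A[2][2] + B[2][1] = -3 + -4 = -7) = -7 (attained at k = 2)
  C[2][2] = min over k of (A[2][0] + B[0][2] = 1 + 7 = 8, A[2][1] + B[1][2] = 3 + -2 = 1, A[2][2] + B[2][2] = -3 + 10 = 7) = 1 (attained at k = 1)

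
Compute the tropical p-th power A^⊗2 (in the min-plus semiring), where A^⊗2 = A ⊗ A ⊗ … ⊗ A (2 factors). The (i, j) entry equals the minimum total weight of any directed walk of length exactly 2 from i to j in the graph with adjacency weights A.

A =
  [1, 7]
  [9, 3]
A^⊗2 =
  [2, 8]
  [10, 6]

Each entry (A^⊗2)_ij equals the minimum over all length-2 walks i = v_0 → v_1 → … → v_2 = j of Σ_t A[v_t][v_{t+1}]. For example, for (i, j) = (0, 1) we minimise over 2 possible intermediate vertex sequences; the minimum is 8, attained along the walk 0 → 0 → 1.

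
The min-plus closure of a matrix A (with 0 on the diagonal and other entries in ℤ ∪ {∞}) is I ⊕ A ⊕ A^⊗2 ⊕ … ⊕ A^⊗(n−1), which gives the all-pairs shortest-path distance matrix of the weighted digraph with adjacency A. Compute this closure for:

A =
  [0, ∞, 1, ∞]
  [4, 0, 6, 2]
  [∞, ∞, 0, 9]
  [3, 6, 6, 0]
Closure =
  [0, 16, 1, 10]
  [4, 0, 5, 2]
  [12, 15, 0, 9]
  [3, 6, 4, 0]

This is the Floyd-Warshall all-pairs shortest-path computation. For each intermediate vertex k = 0, 1, …, 3, update dist[i][j] ← min(dist[i][j], dist[i][k] + dist[k][j]). The final matrix gives, for each (i, j), the minimum total weight of any directed path from i to j (possibly empty when i = j).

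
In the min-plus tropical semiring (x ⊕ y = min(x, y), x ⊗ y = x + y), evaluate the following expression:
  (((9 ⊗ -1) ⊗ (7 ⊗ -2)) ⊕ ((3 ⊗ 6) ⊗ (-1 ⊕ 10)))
(((9 ⊗ -1) ⊗ (7 ⊗ -2)) ⊕ ((3 ⊗ 6) ⊗ (-1 ⊕ 10))) = 8

Expand innermost to outermost. Recall ⊕ takes the minimum of its arguments and ⊗ takes their sum. Working out the expression (((9 ⊗ -1) ⊗ (7 ⊗ -2)) ⊕ ((3 ⊗ 6) ⊗ (-1 ⊕ 10))) gives 8.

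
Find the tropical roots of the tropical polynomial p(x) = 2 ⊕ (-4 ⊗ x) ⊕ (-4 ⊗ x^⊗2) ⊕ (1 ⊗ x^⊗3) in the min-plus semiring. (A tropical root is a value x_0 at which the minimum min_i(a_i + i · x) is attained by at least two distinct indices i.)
Roots: {-5, 0, 6}

Each tropical root is a break point of the lower envelope of the lines y = a_i + i · x (there are 4 lines, with slopes 0, 1, ..., 3). Only the lines that attain the minimum somewhere contribute to roots; other lines are dominated. Here the surviving (envelope) indices are i = 3, i = 2, i = 1, i = 0.
Intersections between consecutive envelope lines give the roots: for adjacent envelope indices i < j the intersection is x = (a_i − a_j) / (j − i). Reading off the sorted break points: {-5, 0, 6}.
Verification: at each break x_0, at least two indices attain the minimum of min_i(a_i + i · x_0).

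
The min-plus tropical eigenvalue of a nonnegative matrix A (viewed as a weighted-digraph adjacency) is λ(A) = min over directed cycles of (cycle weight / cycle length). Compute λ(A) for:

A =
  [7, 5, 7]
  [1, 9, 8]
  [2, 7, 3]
λ(A) = 3

Enumerate directed cycles and compute their means (weight / length). Sample:
  cycle 0 → 0: weight = 7, length = 1, mean = 7/1 ≈ 7.000
  cycle 1 → 1: weight = 9, length = 1, mean = 9/1 ≈ 9.000
  cycle 2 → 2: weight = 3, length = 1, mean = 3/1 ≈ 3.000
  cycle 0 → 1 → 0: weight = 6, length = 2, mean = 6/2 ≈ 3.000
  cycle 0 → 2 → 0: weight = 9, length = 2, mean = 9/2 ≈ 4.500
  cycle 1 → 0 → 1: weight = 6, length = 2, mean = 6/2 ≈ 3.000
Minimum mean = 3.000, attained e.g. along the cycle 2 → 2 with weight 3 and length 1. So λ(A) = 3/1 = 3.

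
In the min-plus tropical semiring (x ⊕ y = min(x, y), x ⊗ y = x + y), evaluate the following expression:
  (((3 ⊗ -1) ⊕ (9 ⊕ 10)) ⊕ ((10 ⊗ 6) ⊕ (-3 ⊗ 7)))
(((3 ⊗ -1) ⊕ (9 ⊕ 10)) ⊕ ((10 ⊗ 6) ⊕ (-3 ⊗ 7))) = 2

Expand innermost to outermost. Recall ⊕ takes the minimum of its arguments and ⊗ takes their sum. Working out the expression (((3 ⊗ -1) ⊕ (9 ⊕ 10)) ⊕ ((10 ⊗ 6) ⊕ (-3 ⊗ 7))) gives 2.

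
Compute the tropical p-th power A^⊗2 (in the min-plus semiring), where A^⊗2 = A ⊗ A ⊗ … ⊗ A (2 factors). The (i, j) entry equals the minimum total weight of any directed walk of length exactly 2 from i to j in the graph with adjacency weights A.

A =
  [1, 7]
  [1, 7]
A^⊗2 =
  [2, 8]
  [2, 8]

Each entry (A^⊗2)_ij equals the minimum over all length-2 walks i = v_0 → v_1 → … → v_2 = j of Σ_t A[v_t][v_{t+1}]. For example, for (i, j) = (0, 1) we minimise over 2 possible intermediate vertex sequences; the minimum is 8, attained along the walk 0 → 0 → 1.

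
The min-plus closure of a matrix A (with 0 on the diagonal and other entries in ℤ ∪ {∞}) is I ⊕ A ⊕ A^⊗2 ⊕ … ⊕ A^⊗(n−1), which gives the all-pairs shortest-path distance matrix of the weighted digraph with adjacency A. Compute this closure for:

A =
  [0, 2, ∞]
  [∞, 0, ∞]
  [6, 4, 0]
Closure =
  [0, 2, ∞]
  [∞, 0, ∞]
  [6, 4, 0]

This is the Floyd-Warshall all-pairs shortest-path computation. For each intermediate vertex k = 0, 1, …, 2, update dist[i][j] ← min(dist[i][j], dist[i][k] + dist[k][j]). The final matrix gives, for each (i, j), the minimum total weight of any directed path from i to j (possibly empty when i = j).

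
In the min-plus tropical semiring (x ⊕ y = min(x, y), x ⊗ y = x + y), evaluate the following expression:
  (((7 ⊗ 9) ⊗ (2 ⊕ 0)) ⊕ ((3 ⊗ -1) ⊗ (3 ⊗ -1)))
(((7 ⊗ 9) ⊗ (2 ⊕ 0)) ⊕ ((3 ⊗ -1) ⊗ (3 ⊗ -1))) = 4

Expand innermost to outermost. Recall ⊕ takes the minimum of its arguments and ⊗ takes their sum. Working out the expression (((7 ⊗ 9) ⊗ (2 ⊕ 0)) ⊕ ((3 ⊗ -1) ⊗ (3 ⊗ -1))) gives 4.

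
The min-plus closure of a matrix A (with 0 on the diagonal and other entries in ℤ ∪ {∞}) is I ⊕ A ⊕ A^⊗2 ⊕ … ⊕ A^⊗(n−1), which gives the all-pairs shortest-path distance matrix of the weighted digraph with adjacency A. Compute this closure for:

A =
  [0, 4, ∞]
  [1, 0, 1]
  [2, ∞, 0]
Closure =
  [0, 4, 5]
  [1, 0, 1]
  [2, 6, 0]

This is the Floyd-Warshall all-pairs shortest-path computation. For each intermediate vertex k = 0, 1, …, 2, update dist[i][j] ← min(dist[i][j], dist[i][k] + dist[k][j]). The final matrix gives, for each (i, j), the minimum total weight of any directed path from i to j (possibly empty when i = j).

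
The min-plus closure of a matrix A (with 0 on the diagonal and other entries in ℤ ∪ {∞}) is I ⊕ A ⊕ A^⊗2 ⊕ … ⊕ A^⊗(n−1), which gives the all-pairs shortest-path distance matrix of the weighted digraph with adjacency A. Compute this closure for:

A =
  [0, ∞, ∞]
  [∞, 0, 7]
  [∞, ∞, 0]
Closure =
  [0, ∞, ∞]
  [∞, 0, 7]
  [∞, ∞, 0]

This is the Floyd-Warshall all-pairs shortest-path computation. For each intermediate vertex k = 0, 1, …, 2, update dist[i][j] ← min(dist[i][j], dist[i][k] + dist[k][j]). The final matrix gives, for each (i, j), the minimum total weight of any directed path from i to j (possibly empty when i = j).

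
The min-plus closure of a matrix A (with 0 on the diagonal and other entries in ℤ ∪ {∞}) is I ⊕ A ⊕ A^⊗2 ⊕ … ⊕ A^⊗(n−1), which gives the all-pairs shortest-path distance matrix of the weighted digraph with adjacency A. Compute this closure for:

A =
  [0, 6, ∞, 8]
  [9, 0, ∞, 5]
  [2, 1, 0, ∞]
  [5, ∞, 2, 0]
Closure =
  [0, 6, 10, 8]
  [9, 0, 7, 5]
  [2, 1, 0, 6]
  [4, 3, 2, 0]

This is the Floyd-Warshall all-pairs shortest-path computation. For each intermediate vertex k = 0, 1, …, 3, update dist[i][j] ← min(dist[i][j], dist[i][k] + dist[k][j]). The final matrix gives, for each (i, j), the minimum total weight of any directed path from i to j (possibly empty when i = j).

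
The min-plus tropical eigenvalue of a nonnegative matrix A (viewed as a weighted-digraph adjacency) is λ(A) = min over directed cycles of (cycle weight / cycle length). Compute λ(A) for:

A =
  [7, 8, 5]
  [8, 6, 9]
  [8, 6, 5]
λ(A) = 5

Enumerate directed cycles and compute their means (weight / length). Sample:
  cycle 0 → 0: weight = 7, length = 1, mean = 7/1 ≈ 7.000
  cycle 1 → 1: weight = 6, length = 1, mean = 6/1 ≈ 6.000
  cycle 2 → 2: weight = 5, length = 1, mean = 5/1 ≈ 5.000
  cycle 0 → 1 → 0: weight = 16, length = 2, mean = 16/2 ≈ 8.000
  cycle 0 → 2 → 0: weight = 13, length = 2, mean = 13/2 ≈ 6.500
  cycle 1 → 0 → 1: weight = 16, length = 2, mean = 16/2 ≈ 8.000
Minimum mean = 5.000, attained e.g. along the cycle 2 → 2 with weight 5 and length 1. So λ(A) = 5/1 = 5.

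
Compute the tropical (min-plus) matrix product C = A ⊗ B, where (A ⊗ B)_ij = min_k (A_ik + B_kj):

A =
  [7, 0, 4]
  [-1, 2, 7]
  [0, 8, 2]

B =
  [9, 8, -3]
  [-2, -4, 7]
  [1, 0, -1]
A ⊗ B =
  [-2, -4, 3]
  [0, -2, -4]
  [3, 2, -3]

Apply the min-plus product entry-by-entry:
  C[0][0] = min over k of (A[0][0] + B[0][0] = 7 + 9 = 16, A[0][1] + B[1][0] = 0 + -2 = -2, A[0][2] + B[2][0] = 4 + 1 = 5) = -2 (attained at k = 1)
  C[0][1] = min over k of (A[0][0] + B[0][1] = 7 + 8 = 15, A[0][1] + B[1][1] = 0 + -4 = -4, A[0][2] + B[2][1] = 4 + 0 = 4) = -4 (attained at k = 1)
  C[0][2] = min over k of (A[0][0] + B[0][2] = 7 + -3 = 4, A[0][1] + B[1][2] = 0 + 7 = 7, A[0][2] + B[2][2] = 4 + -1 = 3) = 3 (attained at k = 2)
  C[1][0] = min over k of (A[1][0] + B[0][0] = -1 + 9 = 8, A[1][1] + B[1][0] = 2 + -2 = 0, A[1][2] + B[2][0] = 7 + 1 = 8) = 0 (attained at k = 1)
  C[1][1] = min over k of (A[1][0] + B[0][1] = -1 + 8 = 7, A[1][1] + B[1][1] = 2 + -4 = -2, A[1][2] + B[2][1] = 7 + 0 = 7) = -2 (attained at k = 1)
  C[1][2] = min over k of (A[1][0] + B[0][2] = -1 + -3 = -4, A[1][1] + B[1][2] = 2 + 7 = 9, A[1][2] + B[2][2] = 7 + -1 = 6) = -4 (attained at k = 0)
  C[2][0] = min over k of (A[2][0] + B[0][0] = 0 + 9 = 9, A[2][1] + B[1][0] = 8 + -2 = 6, A[2][2] + B[2][0] = 2 + 1 = 3) = 3 (attained at k = 2)
  C[2][1] = min over k of (A[2][0] + B[0][1] = 0 + 8 = 8, A[2][1] + B[1][1] = 8 + -4 = 4, A[2][2] + B[2][1] = 2 + 0 = 2) = 2 (attained at k = 2)
  C[2][2] = min over k of (A[2][0] + B[0][2] = 0 + -3 = -3, A[2][1] + B[1][2] = 8 + 7 = 15, A[2][2] + B[2][2] = 2 + -1 = 1) = -3 (attained at k = 0)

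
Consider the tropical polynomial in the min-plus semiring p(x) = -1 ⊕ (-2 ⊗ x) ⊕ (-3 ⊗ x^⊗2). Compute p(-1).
p(-1) = -5

A tropical monomial a ⊗ x^⊗i evaluates to a + i · x. Evaluating each term at x = -1:
  Term 0 contributes -1 + 0 · -1 = -1
  Term 1 contributes -2 + 1 · -1 = -3
  Term 2 contributes -3 + 2 · -1 = -5
p(-1) = ⊕ of these = min[-1, -3, -5] = -5.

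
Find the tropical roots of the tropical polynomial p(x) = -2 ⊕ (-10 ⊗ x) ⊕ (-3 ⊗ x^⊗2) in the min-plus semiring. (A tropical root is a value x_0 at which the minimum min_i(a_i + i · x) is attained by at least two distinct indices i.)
Roots: {-7, 8}

Each tropical root is a break point of the lower envelope of the lines y = a_i + i · x (there are 3 lines, with slopes 0, 1, ..., 2). Only the lines that attain the minimum somewhere contribute to roots; other lines are dominated. Here the surviving (envelope) indices are i = 2, i = 1, i = 0.
Intersections between consecutive envelope lines give the roots: for adjacent envelope indices i < j the intersection is x = (a_i − a_j) / (j − i). Reading off the sorted break points: {-7, 8}.
Verification: at each break x_0, at least two indices attain the minimum of min_i(a_i + i · x_0).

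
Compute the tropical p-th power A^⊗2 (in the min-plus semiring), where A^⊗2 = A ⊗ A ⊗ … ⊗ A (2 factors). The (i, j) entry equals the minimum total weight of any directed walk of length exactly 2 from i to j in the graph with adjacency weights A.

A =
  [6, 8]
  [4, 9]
A^⊗2 =
  [12, 14]
  [10, 12]

Each entry (A^⊗2)_ij equals the minimum over all length-2 walks i = v_0 → v_1 → … → v_2 = j of Σ_t A[v_t][v_{t+1}]. For example, for (i, j) = (0, 1) we minimise over 2 possible intermediate vertex sequences; the minimum is 14, attained along the walk 0 → 0 → 1.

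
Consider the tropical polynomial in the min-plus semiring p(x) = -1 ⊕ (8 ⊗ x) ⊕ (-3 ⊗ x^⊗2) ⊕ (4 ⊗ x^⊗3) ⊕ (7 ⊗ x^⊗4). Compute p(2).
p(2) = -1

A tropical monomial a ⊗ x^⊗i evaluates to a + i · x. Evaluating each term at x = 2:
  Term 0 contributes -1 + 0 · 2 = -1
  Term 1 contributes 8 + 1 · 2 = 10
  Term 2 contributes -3 + 2 · 2 = 1
  Term 3 contributes 4 + 3 · 2 = 10
  Term 4 contributes 7 + 4 · 2 = 15
p(2) = ⊕ of these = min[-1, 10, 1, 10, 15] = -1.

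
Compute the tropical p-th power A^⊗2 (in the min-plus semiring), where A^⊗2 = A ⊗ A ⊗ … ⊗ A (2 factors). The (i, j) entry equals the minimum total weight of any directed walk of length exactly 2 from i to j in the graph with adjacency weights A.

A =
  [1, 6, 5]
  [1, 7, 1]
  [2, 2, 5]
A^⊗2 =
  [2, 7, 6]
  [2, 3, 6]
  [3, 7, 3]

Each entry (A^⊗2)_ij equals the minimum over all length-2 walks i = v_0 → v_1 → … → v_2 = j of Σ_t A[v_t][v_{t+1}]. For example, for (i, j) = (0, 2) we minimise over 3 possible intermediate vertex sequences; the minimum is 6, attained along the walk 0 → 0 → 2.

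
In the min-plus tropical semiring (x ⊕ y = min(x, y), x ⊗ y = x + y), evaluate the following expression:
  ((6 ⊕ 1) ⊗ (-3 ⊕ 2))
((6 ⊕ 1) ⊗ (-3 ⊕ 2)) = -2

Expand innermost to outermost. Recall ⊕ takes the minimum of its arguments and ⊗ takes their sum. Working out the expression ((6 ⊕ 1) ⊗ (-3 ⊕ 2)) gives -2.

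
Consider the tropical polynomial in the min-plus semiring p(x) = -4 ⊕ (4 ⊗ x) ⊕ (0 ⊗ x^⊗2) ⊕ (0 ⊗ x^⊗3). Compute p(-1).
p(-1) = -4

A tropical monomial a ⊗ x^⊗i evaluates to a + i · x. Evaluating each term at x = -1:
  Term 0 contributes -4 + 0 · -1 = -4
  Term 1 contributes 4 + 1 · -1 = 3
  Term 2 contributes 0 + 2 · -1 = -2
  Term 3 contributes 0 + 3 · -1 = -3
p(-1) = ⊕ of these = min[-4, 3, -2, -3] = -4.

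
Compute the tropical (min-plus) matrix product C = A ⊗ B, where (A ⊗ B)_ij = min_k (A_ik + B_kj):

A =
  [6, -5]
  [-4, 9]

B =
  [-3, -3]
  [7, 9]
A ⊗ B =
  [2, 3]
  [-7, -7]

Apply the min-plus product entry-by-entry:
  C[0][0] = min over k of (A[0][0] + B[0][0] = 6 + -3 = 3, A[0][1] + B[1][0] = -5 + 7 = 2) = 2 (attained at k = 1)
  C[0][1] = min over k of (A[0][0] + B[0][1] = 6 + -3 = 3, A[0][1] + B[1][1] = -5 + 9 = 4) = 3 (attained at k = 0)
  C[1][0] = min over k of (A[1][0] + B[0][0] = -4 + -3 = -7, A[1][1] + B[1][0] = 9 + 7 = 16) = -7 (attained at k = 0)
  C[1][1] = min over k of (A[1][0] + B[0][1] = -4 + -3 = -7, A[1][1] + B[1][1] = 9 + 9 = 18) = -7 (attained at k = 0)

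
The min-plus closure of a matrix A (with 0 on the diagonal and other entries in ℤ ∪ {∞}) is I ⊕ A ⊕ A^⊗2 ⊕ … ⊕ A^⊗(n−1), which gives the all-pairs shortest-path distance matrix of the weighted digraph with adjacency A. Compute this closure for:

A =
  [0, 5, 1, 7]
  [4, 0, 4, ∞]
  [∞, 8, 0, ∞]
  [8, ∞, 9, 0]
Closure =
  [0, 5, 1, 7]
  [4, 0, 4, 11]
  [12, 8, 0, 19]
  [8, 13, 9, 0]

This is the Floyd-Warshall all-pairs shortest-path computation. For each intermediate vertex k = 0, 1, …, 3, update dist[i][j] ← min(dist[i][j], dist[i][k] + dist[k][j]). The final matrix gives, for each (i, j), the minimum total weight of any directed path from i to j (possibly empty when i = j).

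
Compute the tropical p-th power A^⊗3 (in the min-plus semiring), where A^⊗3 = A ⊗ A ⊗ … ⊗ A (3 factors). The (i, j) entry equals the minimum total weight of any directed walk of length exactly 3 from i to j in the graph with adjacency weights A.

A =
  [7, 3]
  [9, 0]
A^⊗3 =
  [12, 3]
  [9, 0]

Each entry (A^⊗3)_ij equals the minimum over all length-3 walks i = v_0 → v_1 → … → v_3 = j of Σ_t A[v_t][v_{t+1}]. For example, for (i, j) = (0, 1) we minimise over 4 possible intermediate vertex sequences; the minimum is 3, attained along the walk 0 → 1 → 1 → 1.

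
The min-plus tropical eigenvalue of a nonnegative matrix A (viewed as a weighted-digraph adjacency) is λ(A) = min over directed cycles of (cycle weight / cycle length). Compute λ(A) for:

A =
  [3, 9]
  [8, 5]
λ(A) = 3

Enumerate directed cycles and compute their means (weight / length). Sample:
  cycle 0 → 0: weight = 3, length = 1, mean = 3/1 ≈ 3.000
  cycle 1 → 1: weight = 5, length = 1, mean = 5/1 ≈ 5.000
  cycle 0 → 1 → 0: weight = 17, length = 2, mean = 17/2 ≈ 8.500
  cycle 1 → 0 → 1: weight = 17, length = 2, mean = 17/2 ≈ 8.500
Minimum mean = 3.000, attained e.g. along the cycle 0 → 0 with weight 3 and length 1. So λ(A) = 3/1 = 3.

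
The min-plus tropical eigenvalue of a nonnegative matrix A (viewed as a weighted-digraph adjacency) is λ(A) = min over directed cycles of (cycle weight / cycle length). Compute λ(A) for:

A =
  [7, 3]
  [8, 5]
λ(A) = 5

Enumerate directed cycles and compute their means (weight / length). Sample:
  cycle 0 → 0: weight = 7, length = 1, mean = 7/1 ≈ 7.000
  cycle 1 → 1: weight = 5, length = 1, mean = 5/1 ≈ 5.000
  cycle 0 → 1 → 0: weight = 11, length = 2, mean = 11/2 ≈ 5.500
  cycle 1 → 0 → 1: weight = 11, length = 2, mean = 11/2 ≈ 5.500
Minimum mean = 5.000, attained e.g. along the cycle 1 → 1 with weight 5 and length 1. So λ(A) = 5/1 = 5.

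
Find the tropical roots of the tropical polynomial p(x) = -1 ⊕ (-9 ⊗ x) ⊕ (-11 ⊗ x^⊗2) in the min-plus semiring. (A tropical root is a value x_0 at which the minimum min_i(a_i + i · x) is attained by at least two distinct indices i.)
Roots: {2, 8}

Each tropical root is a break point of the lower envelope of the lines y = a_i + i · x (there are 3 lines, with slopes 0, 1, ..., 2). Only the lines that attain the minimum somewhere contribute to roots; other lines are dominated. Here the surviving (envelope) indices are i = 2, i = 1, i = 0.
Intersections between consecutive envelope lines give the roots: for adjacent envelope indices i < j the intersection is x = (a_i − a_j) / (j − i). Reading off the sorted break points: {2, 8}.
Verification: at each break x_0, at least two indices attain the minimum of min_i(a_i + i · x_0).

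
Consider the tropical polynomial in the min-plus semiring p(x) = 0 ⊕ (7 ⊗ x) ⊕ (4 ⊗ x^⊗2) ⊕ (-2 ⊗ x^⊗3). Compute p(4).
p(4) = 0

A tropical monomial a ⊗ x^⊗i evaluates to a + i · x. Evaluating each term at x = 4:
  Term 0 contributes 0 + 0 · 4 = 0
  Term 1 contributes 7 + 1 · 4 = 11
  Term 2 contributes 4 + 2 · 4 = 12
  Term 3 contributes -2 + 3 · 4 = 10
p(4) = ⊕ of these = min[0, 11, 12, 10] = 0.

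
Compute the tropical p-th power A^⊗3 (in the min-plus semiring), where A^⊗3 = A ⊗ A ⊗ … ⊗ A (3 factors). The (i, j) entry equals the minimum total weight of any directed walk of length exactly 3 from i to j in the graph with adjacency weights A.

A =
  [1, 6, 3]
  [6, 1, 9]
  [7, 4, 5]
A^⊗3 =
  [3, 8, 5]
  [8, 3, 10]
  [9, 6, 11]

Each entry (A^⊗3)_ij equals the minimum over all length-3 walks i = v_0 → v_1 → … → v_3 = j of Σ_t A[v_t][v_{t+1}]. For example, for (i, j) = (0, 2) we minimise over 9 possible intermediate vertex sequences; the minimum is 5, attained along the walk 0 → 0 → 0 → 2.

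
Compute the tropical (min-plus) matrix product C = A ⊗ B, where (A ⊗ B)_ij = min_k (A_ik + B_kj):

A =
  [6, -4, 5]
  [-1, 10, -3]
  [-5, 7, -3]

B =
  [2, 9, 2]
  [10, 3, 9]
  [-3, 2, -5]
A ⊗ B =
  [2, -1, 0]
  [-6, -1, -8]
  [-6, -1, -8]

Apply the min-plus product entry-by-entry:
  C[0][0] = min over k of (A[0][0] + B[0][0] = 6 + 2 = 8, A[0][1] + B[1][0] = -4 + 10 = 6, A[0][2] + B[2][0] = 5 + -3 = 2) = 2 (attained at k = 2)
  C[0][1] = min over k of (A[0][0] + B[0][1] = 6 + 9 = 15, A[0][1] + B[1][1] = -4 + 3 = -1, A[0][2] + B[2][1] = 5 + 2 = 7) = -1 (attained at k = 1)
  C[0][2] = min over k of (A[0][0] + B[0][2] = 6 + 2 = 8, A[0][1] + B[1][2] = -4 + 9 = 5, A[0][2] + B[2][2] = 5 + -5 = 0) = 0 (attained at k = 2)
  C[1][0] = min over k of (A[1][0] + B[0][0] = -1 + 2 = 1, A[1][1] + B[1][0] = 10 + 10 = 20, A[1][2] + B[2][0] = -3 + -3 = -6) = -6 (attained at k = 2)
  C[1][1] = min over k of (A[1][0] + B[0][1] = -1 + 9 = 8, A[1][1] + B[1][1] = 10 + 3 = 13, A[1][2] + B[2][1] = -3 + 2 = -1) = -1 (attained at k = 2)
  C[1][2] = min over k of (A[1][0] + B[0][2] = -1 + 2 = 1, A[1][1] + B[1][2] = 10 + 9 = 19, A[1][2] + B[2][2] = -3 + -5 = -8) = -8 (attained at k = 2)
  C[2][0] = min over k of (A[2][0] + B[0][0] = -5 + 2 = -3, A[2][1] + B[1][0] = 7 + 10 = 17, A[2][2] + B[2][0] = -3 + -3 = -6) = -6 (attained at k = 2)
  C[2][1] = min over k of (A[2][0] + B[0][1] = -5 + 9 = 4, A[2][1] + B[1][1] = 7 + 3 = 10, A[2][2] + B[2][1] = -3 + 2 = -1) = -1 (attained at k = 2)
  C[2][2] = min over k of (A[2][0] + B[0][2] = -5 + 2 = -3, A[2][1] + B[1][2] = 7 + 9 = 16, A[2][2] + B[2][2] = -3 + -5 = -8) = -8 (attained at k = 2)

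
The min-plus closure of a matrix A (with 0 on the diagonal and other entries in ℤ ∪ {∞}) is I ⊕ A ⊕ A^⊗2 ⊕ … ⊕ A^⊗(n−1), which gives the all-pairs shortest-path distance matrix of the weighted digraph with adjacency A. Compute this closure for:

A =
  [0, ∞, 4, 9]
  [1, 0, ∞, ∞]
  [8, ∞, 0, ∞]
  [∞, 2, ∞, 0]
Closure =
  [0, 11, 4, 9]
  [1, 0, 5, 10]
  [8, 19, 0, 17]
  [3, 2, 7, 0]

This is the Floyd-Warshall all-pairs shortest-path computation. For each intermediate vertex k = 0, 1, …, 3, update dist[i][j] ← min(dist[i][j], dist[i][k] + dist[k][j]). The final matrix gives, for each (i, j), the minimum total weight of any directed path from i to j (possibly empty when i = j).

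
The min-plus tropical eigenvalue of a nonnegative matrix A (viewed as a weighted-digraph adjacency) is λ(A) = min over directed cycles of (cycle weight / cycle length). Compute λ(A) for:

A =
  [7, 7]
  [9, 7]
λ(A) = 7

Enumerate directed cycles and compute their means (weight / length). Sample:
  cycle 0 → 0: weight = 7, length = 1, mean = 7/1 ≈ 7.000
  cycle 1 → 1: weight = 7, length = 1, mean = 7/1 ≈ 7.000
  cycle 0 → 1 → 0: weight = 16, length = 2, mean = 16/2 ≈ 8.000
  cycle 1 → 0 → 1: weight = 16, length = 2, mean = 16/2 ≈ 8.000
Minimum mean = 7.000, attained e.g. along the cycle 0 → 0 with weight 7 and length 1. So λ(A) = 7/1 = 7.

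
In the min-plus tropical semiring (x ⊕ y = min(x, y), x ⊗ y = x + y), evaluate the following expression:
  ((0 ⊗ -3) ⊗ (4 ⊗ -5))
((0 ⊗ -3) ⊗ (4 ⊗ -5)) = -4

Expand innermost to outermost. Recall ⊕ takes the minimum of its arguments and ⊗ takes their sum. Working out the expression ((0 ⊗ -3) ⊗ (4 ⊗ -5)) gives -4.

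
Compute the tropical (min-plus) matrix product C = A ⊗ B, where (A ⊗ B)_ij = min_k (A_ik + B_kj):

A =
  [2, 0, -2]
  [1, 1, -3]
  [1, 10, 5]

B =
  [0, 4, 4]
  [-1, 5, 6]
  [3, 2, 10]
A ⊗ B =
  [-1, 0, 6]
  [0, -1, 5]
  [1, 5, 5]

Apply the min-plus product entry-by-entry:
  C[0][0] = min over k of (A[0][0] + B[0][0] = 2 + 0 = 2, A[0][1] + B[1][0] = 0 + -1 = -1, A[0][2] + B[2][0] = -2 + 3 = 1) = -1 (attained at k = 1)
  C[0][1] = min over k of (A[0][0] + B[0][1] = 2 + 4 = 6, A[0][1] + B[1][1] = 0 + 5 = 5, A[0][2] + B[2][1] = -2 + 2 = 0) = 0 (attained at k = 2)
  C[0][2] = min over k of (A[0][0] + B[0][2] = 2 + 4 = 6, A[0][1] + B[1][2] = 0 + 6 = 6, A[0][2] + B[2][2] = -2 + 10 = 8) = 6 (attained at k = 0)
  C[1][0] = min over k of (A[1][0] + B[0][0] = 1 + 0 = 1, A[1][1] + B[1][0] = 1 + -1 = 0, A[1][2] + B[2][0] = -3 + 3 = 0) = 0 (attained at k = 1)
  C[1][1] = min over k of (A[1][0] + B[0][1] = 1 + 4 = 5, A[1][1] + B[1][1] = 1 + 5 = 6, A[1][2] + B[2][1] = -3 + 2 = -1) = -1 (attained at k = 2)
  C[1][2] = min over k of (A[1][0] + B[0][2] = 1 + 4 = 5, A[1][1] + B[1][2] = 1 + 6 = 7, A[1][2] + B[2][2] = -3 + 10 = 7) = 5 (attained at k = 0)
  C[2][0] = min over k of (A[2][0] + B[0][0] = 1 + 0 = 1, A[2][1] + B[1][0] = 10 + -1 = 9, A[2][2] + B[2][0] = 5 + 3 = 8) = 1 (attained at k = 0)
  C[2][1] = min over k of (A[2][0] + B[0][1] = 1 + 4 = 5, A[2][1] + B[1][1] = 10 + 5 = 15, A[2][2] + B[2][1] = 5 + 2 = 7) = 5 (attained at k = 0)
  C[2][2] = min over k of (A[2][0] + B[0][2] = 1 + 4 = 5, A[2][1] + B[1][2] = 10 + 6 = 16, A[2][2] + B[2][2] = 5 + 10 = 15) = 5 (attained at k = 0)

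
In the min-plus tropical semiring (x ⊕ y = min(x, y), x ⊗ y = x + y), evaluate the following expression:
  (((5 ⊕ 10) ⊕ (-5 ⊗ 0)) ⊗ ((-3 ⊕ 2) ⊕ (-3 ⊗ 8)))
(((5 ⊕ 10) ⊕ (-5 ⊗ 0)) ⊗ ((-3 ⊕ 2) ⊕ (-3 ⊗ 8))) = -8

Expand innermost to outermost. Recall ⊕ takes the minimum of its arguments and ⊗ takes their sum. Working out the expression (((5 ⊕ 10) ⊕ (-5 ⊗ 0)) ⊗ ((-3 ⊕ 2) ⊕ (-3 ⊗ 8))) gives -8.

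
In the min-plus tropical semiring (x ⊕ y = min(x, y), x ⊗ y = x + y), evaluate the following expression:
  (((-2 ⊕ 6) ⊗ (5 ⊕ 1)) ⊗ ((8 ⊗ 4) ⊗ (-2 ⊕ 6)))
(((-2 ⊕ 6) ⊗ (5 ⊕ 1)) ⊗ ((8 ⊗ 4) ⊗ (-2 ⊕ 6))) = 9

Expand innermost to outermost. Recall ⊕ takes the minimum of its arguments and ⊗ takes their sum. Working out the expression (((-2 ⊕ 6) ⊗ (5 ⊕ 1)) ⊗ ((8 ⊗ 4) ⊗ (-2 ⊕ 6))) gives 9.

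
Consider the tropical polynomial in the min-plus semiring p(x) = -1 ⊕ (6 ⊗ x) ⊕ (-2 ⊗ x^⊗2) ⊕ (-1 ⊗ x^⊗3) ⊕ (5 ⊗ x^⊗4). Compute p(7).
p(7) = -1

A tropical monomial a ⊗ x^⊗i evaluates to a + i · x. Evaluating each term at x = 7:
  Term 0 contributes -1 + 0 · 7 = -1
  Term 1 contributes 6 + 1 · 7 = 13
  Term 2 contributes -2 + 2 · 7 = 12
  Term 3 contributes -1 + 3 · 7 = 20
  Term 4 contributes 5 + 4 · 7 = 33
p(7) = ⊕ of these = min[-1, 13, 12, 20, 33] = -1.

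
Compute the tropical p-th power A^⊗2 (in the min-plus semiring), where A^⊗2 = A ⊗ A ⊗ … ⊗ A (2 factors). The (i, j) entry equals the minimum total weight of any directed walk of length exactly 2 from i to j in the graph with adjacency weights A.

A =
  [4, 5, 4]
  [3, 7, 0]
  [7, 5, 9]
A^⊗2 =
  [8, 9, 5]
  [7, 5, 7]
  [8, 12, 5]

Each entry (A^⊗2)_ij equals the minimum over all length-2 walks i = v_0 → v_1 → … → v_2 = j of Σ_t A[v_t][v_{t+1}]. For example, for (i, j) = (0, 2) we minimise over 3 possible intermediate vertex sequences; the minimum is 5, attained along the walk 0 → 1 → 2.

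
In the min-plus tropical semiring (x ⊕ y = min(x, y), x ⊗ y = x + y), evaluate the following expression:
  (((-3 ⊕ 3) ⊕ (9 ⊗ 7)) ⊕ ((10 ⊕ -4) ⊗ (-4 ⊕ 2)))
(((-3 ⊕ 3) ⊕ (9 ⊗ 7)) ⊕ ((10 ⊕ -4) ⊗ (-4 ⊕ 2))) = -8

Expand innermost to outermost. Recall ⊕ takes the minimum of its arguments and ⊗ takes their sum. Working out the expression (((-3 ⊕ 3) ⊕ (9 ⊗ 7)) ⊕ ((10 ⊕ -4) ⊗ (-4 ⊕ 2))) gives -8.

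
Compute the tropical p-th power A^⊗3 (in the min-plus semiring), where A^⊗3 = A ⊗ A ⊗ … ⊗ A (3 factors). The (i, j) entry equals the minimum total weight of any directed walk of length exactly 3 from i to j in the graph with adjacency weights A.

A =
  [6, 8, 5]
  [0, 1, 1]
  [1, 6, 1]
A^⊗3 =
  [7, 10, 7]
  [2, 3, 3]
  [3, 8, 3]

Each entry (A^⊗3)_ij equals the minimum over all length-3 walks i = v_0 → v_1 → … → v_3 = j of Σ_t A[v_t][v_{t+1}]. For example, for (i, j) = (0, 2) we minimise over 9 possible intermediate vertex sequences; the minimum is 7, attained along the walk 0 → 2 → 2 → 2.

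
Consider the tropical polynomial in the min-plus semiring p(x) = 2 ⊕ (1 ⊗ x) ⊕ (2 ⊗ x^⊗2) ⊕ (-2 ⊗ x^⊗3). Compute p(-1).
p(-1) = -5

A tropical monomial a ⊗ x^⊗i evaluates to a + i · x. Evaluating each term at x = -1:
  Term 0 contributes 2 + 0 · -1 = 2
  Term 1 contributes 1 + 1 · -1 = 0
  Term 2 contributes 2 + 2 · -1 = 0
  Term 3 contributes -2 + 3 · -1 = -5
p(-1) = ⊕ of these = min[2, 0, 0, -5] = -5.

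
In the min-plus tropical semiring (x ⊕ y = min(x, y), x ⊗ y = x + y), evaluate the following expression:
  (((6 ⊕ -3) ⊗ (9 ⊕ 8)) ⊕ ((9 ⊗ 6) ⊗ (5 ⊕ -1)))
(((6 ⊕ -3) ⊗ (9 ⊕ 8)) ⊕ ((9 ⊗ 6) ⊗ (5 ⊕ -1))) = 5

Expand innermost to outermost. Recall ⊕ takes the minimum of its arguments and ⊗ takes their sum. Working out the expression (((6 ⊕ -3) ⊗ (9 ⊕ 8)) ⊕ ((9 ⊗ 6) ⊗ (5 ⊕ -1))) gives 5.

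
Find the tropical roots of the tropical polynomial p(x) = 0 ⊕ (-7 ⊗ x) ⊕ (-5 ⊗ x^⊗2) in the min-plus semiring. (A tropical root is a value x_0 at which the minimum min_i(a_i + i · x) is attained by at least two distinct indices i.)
Roots: {-2, 7}

Each tropical root is a break point of the lower envelope of the lines y = a_i + i · x (there are 3 lines, with slopes 0, 1, ..., 2). Only the lines that attain the minimum somewhere contribute to roots; other lines are dominated. Here the surviving (envelope) indices are i = 2, i = 1, i = 0.
Intersections between consecutive envelope lines give the roots: for adjacent envelope indices i < j the intersection is x = (a_i − a_j) / (j − i). Reading off the sorted break points: {-2, 7}.
Verification: at each break x_0, at least two indices attain the minimum of min_i(a_i + i · x_0).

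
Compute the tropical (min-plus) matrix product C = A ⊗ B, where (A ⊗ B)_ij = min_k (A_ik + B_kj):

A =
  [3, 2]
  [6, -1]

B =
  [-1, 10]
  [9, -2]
A ⊗ B =
  [2, 0]
  [5, -3]

Apply the min-plus product entry-by-entry:
  C[0][0] = min over k of (A[0][0] + B[0][0] = 3 + -1 = 2, A[0][1] + B[1][0] = 2 + 9 = 11) = 2 (attained at k = 0)
  C[0][1] = min over k of (A[0][0] + B[0][1] = 3 + 10 = 13, A[0][1] + B[1][1] = 2 + -2 = 0) = 0 (attained at k = 1)
  C[1][0] = min over k of (A[1][0] + B[0][0] = 6 + -1 = 5, A[1][1] + B[1][0] = -1 + 9 = 8) = 5 (attained at k = 0)
  C[1][1] = min over k of (A[1][0] + B[0][1] = 6 + 10 = 16, A[1][1] + B[1][1] = -1 + -2 = -3) = -3 (attained at k = 1)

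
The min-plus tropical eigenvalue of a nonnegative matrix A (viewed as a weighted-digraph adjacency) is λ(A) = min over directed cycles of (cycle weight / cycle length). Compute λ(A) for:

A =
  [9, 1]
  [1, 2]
λ(A) = 1

Enumerate directed cycles and compute their means (weight / length). Sample:
  cycle 0 → 0: weight = 9, length = 1, mean = 9/1 ≈ 9.000
  cycle 1 → 1: weight = 2, length = 1, mean = 2/1 ≈ 2.000
  cycle 0 → 1 → 0: weight = 2, length = 2, mean = 2/2 ≈ 1.000
  cycle 1 → 0 → 1: weight = 2, length = 2, mean = 2/2 ≈ 1.000
Minimum mean = 1.000, attained e.g. along the cycle 0 → 1 → 0 with weight 2 and length 2. So λ(A) = 2/2 = 1.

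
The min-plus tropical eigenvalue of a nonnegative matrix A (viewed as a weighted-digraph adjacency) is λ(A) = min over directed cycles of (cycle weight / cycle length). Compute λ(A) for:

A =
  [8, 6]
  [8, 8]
λ(A) = 7

Enumerate directed cycles and compute their means (weight / length). Sample:
  cycle 0 → 0: weight = 8, length = 1, mean = 8/1 ≈ 8.000
  cycle 1 → 1: weight = 8, length = 1, mean = 8/1 ≈ 8.000
  cycle 0 → 1 → 0: weight = 14, length = 2, mean = 14/2 ≈ 7.000
  cycle 1 → 0 → 1: weight = 14, length = 2, mean = 14/2 ≈ 7.000
Minimum mean = 7.000, attained e.g. along the cycle 0 → 1 → 0 with weight 14 and length 2. So λ(A) = 14/2 = 7.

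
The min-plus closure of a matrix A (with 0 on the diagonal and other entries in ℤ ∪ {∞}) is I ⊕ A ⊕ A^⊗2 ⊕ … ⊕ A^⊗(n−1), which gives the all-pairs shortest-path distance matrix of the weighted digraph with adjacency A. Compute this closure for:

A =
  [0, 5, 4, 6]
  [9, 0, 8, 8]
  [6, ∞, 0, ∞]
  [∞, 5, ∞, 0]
Closure =
  [0, 5, 4, 6]
  [9, 0, 8, 8]
  [6, 11, 0, 12]
  [14, 5, 13, 0]

This is the Floyd-Warshall all-pairs shortest-path computation. For each intermediate vertex k = 0, 1, …, 3, update dist[i][j] ← min(dist[i][j], dist[i][k] + dist[k][j]). The final matrix gives, for each (i, j), the minimum total weight of any directed path from i to j (possibly empty when i = j).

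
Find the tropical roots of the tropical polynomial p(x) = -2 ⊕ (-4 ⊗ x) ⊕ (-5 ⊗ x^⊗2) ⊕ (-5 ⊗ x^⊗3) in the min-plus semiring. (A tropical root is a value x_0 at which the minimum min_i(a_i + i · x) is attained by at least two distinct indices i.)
Roots: {0, 1, 2}

Each tropical root is a break point of the lower envelope of the lines y = a_i + i · x (there are 4 lines, with slopes 0, 1, ..., 3). Only the lines that attain the minimum somewhere contribute to roots; other lines are dominated. Here the surviving (envelope) indices are i = 3, i = 2, i = 1, i = 0.
Intersections between consecutive envelope lines give the roots: for adjacent envelope indices i < j the intersection is x = (a_i − a_j) / (j − i). Reading off the sorted break points: {0, 1, 2}.
Verification: at each break x_0, at least two indices attain the minimum of min_i(a_i + i · x_0).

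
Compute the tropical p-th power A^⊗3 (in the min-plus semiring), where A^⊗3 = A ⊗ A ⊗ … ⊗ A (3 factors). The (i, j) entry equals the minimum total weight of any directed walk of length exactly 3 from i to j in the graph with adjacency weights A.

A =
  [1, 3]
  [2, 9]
A^⊗3 =
  [3, 5]
  [4, 6]

Each entry (A^⊗3)_ij equals the minimum over all length-3 walks i = v_0 → v_1 → … → v_3 = j of Σ_t A[v_t][v_{t+1}]. For example, for (i, j) = (0, 1) we minimise over 4 possible intermediate vertex sequences; the minimum is 5, attained along the walk 0 → 0 → 0 → 1.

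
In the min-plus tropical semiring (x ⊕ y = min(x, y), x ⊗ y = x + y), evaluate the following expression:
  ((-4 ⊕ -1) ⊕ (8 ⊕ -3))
((-4 ⊕ -1) ⊕ (8 ⊕ -3)) = -4

Expand innermost to outermost. Recall ⊕ takes the minimum of its arguments and ⊗ takes their sum. Working out the expression ((-4 ⊕ -1) ⊕ (8 ⊕ -3)) gives -4.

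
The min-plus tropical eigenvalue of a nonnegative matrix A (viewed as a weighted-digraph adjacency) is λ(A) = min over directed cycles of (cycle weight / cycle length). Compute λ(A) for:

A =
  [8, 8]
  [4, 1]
λ(A) = 1

Enumerate directed cycles and compute their means (weight / length). Sample:
  cycle 0 → 0: weight = 8, length = 1, mean = 8/1 ≈ 8.000
  cycle 1 → 1: weight = 1, length = 1, mean = 1/1 ≈ 1.000
  cycle 0 → 1 → 0: weight = 12, length = 2, mean = 12/2 ≈ 6.000
  cycle 1 → 0 → 1: weight = 12, length = 2, mean = 12/2 ≈ 6.000
Minimum mean = 1.000, attained e.g. along the cycle 1 → 1 with weight 1 and length 1. So λ(A) = 1/1 = 1.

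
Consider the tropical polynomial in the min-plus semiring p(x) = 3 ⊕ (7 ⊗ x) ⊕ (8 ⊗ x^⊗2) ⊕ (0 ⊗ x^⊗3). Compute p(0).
p(0) = 0

A tropical monomial a ⊗ x^⊗i evaluates to a + i · x. Evaluating each term at x = 0:
  Term 0 contributes 3 + 0 · 0 = 3
  Term 1 contributes 7 + 1 · 0 = 7
  Term 2 contributes 8 + 2 · 0 = 8
  Term 3 contributes 0 + 3 · 0 = 0
p(0) = ⊕ of these = min[3, 7, 8, 0] = 0.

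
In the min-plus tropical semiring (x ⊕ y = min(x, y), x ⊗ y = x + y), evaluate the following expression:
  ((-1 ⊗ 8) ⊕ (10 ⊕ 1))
((-1 ⊗ 8) ⊕ (10 ⊕ 1)) = 1

Expand innermost to outermost. Recall ⊕ takes the minimum of its arguments and ⊗ takes their sum. Working out the expression ((-1 ⊗ 8) ⊕ (10 ⊕ 1)) gives 1.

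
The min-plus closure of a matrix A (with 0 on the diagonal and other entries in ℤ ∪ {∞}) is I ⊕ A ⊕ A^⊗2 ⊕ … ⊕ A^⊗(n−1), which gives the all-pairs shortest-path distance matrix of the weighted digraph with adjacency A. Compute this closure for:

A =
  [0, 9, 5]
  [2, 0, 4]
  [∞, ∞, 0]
Closure =
  [0, 9, 5]
  [2, 0, 4]
  [∞, ∞, 0]

This is the Floyd-Warshall all-pairs shortest-path computation. For each intermediate vertex k = 0, 1, …, 2, update dist[i][j] ← min(dist[i][j], dist[i][k] + dist[k][j]). The final matrix gives, for each (i, j), the minimum total weight of any directed path from i to j (possibly empty when i = j).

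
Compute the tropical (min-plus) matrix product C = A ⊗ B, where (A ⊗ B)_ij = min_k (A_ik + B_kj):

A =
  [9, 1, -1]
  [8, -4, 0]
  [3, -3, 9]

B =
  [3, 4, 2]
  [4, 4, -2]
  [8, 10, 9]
A ⊗ B =
  [5, 5, -1]
  [0, 0, -6]
  [1, 1, -5]

Apply the min-plus product entry-by-entry:
  C[0][0] = min over k of (A[0][0] + B[0][0] = 9 + 3 = 12, A[0][1] + B[1][0] = 1 + 4 = 5, A[0][2] + B[2][0] = -1 + 8 = 7) = 5 (attained at k = 1)
  C[0][1] = min over k of (A[0][0] + B[0][1] = 9 + 4 = 13, A[0][1] + B[1][1] = 1 + 4 = 5, A[0][2] + B[2][1] = -1 + 10 = 9) = 5 (attained at k = 1)
  C[0][2] = min over k of (A[0][0] + B[0][2] = 9 + 2 = 11, A[0][1] + B[1][2] = 1 + -2 = -1, A[0][2] + B[2][2] = -1 + 9 = 8) = -1 (attained at k = 1)
  C[1][0] = min over k of (A[1][0] + B[0][0] = 8 + 3 = 11, A[1][1] + B[1][0] = -4 + 4 = 0, A[1][2] + B[2][0] = 0 + 8 = 8) = 0 (attained at k = 1)
  C[1][1] = min over k of (A[1][0] + B[0][1] = 8 + 4 = 12, A[1][1] + B[1][1] = -4 + 4 = 0, A[1][2] + B[2][1] = 0 + 10 = 10) = 0 (attained at k = 1)
  C[1][2] = min over k of (A[1][0] + B[0][2] = 8 + 2 = 10, A[1][1] + B[1][2] = -4 + -2 = -6, A[1][2] + B[2][2] = 0 + 9 = 9) = -6 (attained at k = 1)
  C[2][0] = min over k of (A[2][0] + B[0][0] = 3 + 3 = 6, A[2][1] + B[1][0] = -3 + 4 = 1, A[2][2] + B[2][0] = 9 + 8 = 17) = 1 (attained at k = 1)
  C[2][1] = min over k of (A[2][0] + B[0][1] = 3 + 4 = 7, A[2][1] + B[1][1] = -3 + 4 = 1, A[2][2] + B[2][1] = 9 + 10 = 19) = 1 (attained at k = 1)
  C[2][2] = min over k of (A[2][0] + B[0][2] = 3 + 2 = 5, A[2][1] + B[1][2] = -3 + -2 = -5, A[2][2] + B[2][2] = 9 + 9 = 18) = -5 (attained at k = 1)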